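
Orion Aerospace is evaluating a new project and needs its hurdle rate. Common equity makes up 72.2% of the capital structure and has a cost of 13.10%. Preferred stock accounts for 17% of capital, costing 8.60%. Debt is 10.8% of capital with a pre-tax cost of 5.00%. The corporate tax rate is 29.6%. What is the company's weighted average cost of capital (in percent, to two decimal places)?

11.30%

After-tax cost of debt = 5% × (1 − 29.6%) = 3.5200%.
WACC = 0.722 × 13.1000% + 0.170 × 8.6000% + 0.108 × 3.5200% = 11.3004%.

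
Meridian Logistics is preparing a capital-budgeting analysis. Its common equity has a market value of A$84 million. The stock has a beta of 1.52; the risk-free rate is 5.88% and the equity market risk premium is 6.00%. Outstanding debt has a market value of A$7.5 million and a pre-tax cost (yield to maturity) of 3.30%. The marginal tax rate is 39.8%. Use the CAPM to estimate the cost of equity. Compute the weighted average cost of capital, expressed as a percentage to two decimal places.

Cost of equity via CAPM: Re = 5.88% + 1.52 × 6.0% = 15.0000%.
Total capital V = 84 + 7.5 = 91.5.
Equity: weight = 84/91.5 = 0.9180; cost = 15%.
Debt: weight = 7.5/91.5 = 0.0820; after-tax cost = 3.3% × (1 − 39.8%) = 1.9866%.
WACC = 0.9180 × 15.0000% + 0.0820 × 1.9866% = 13.9333%.

13.93%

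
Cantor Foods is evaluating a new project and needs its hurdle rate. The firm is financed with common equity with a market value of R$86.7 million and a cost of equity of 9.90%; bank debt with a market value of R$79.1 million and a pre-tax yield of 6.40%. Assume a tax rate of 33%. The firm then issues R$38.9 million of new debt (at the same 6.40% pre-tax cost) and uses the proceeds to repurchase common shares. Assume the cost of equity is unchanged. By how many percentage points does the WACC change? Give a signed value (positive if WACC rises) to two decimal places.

Current WACC:
Total capital V = 86.7 + 79.1 = 165.8.
Equity: weight = 86.7/165.8 = 0.5229; cost = 9.9%.
Bank debt: weight = 79.1/165.8 = 0.4771; after-tax cost = 6.4% × (1 − 33%) = 4.2880%.
WACC = 0.5229 × 9.9000% + 0.4771 × 4.2880% = 7.2226%.
After the change:
Total capital V = 47.8 + 118 = 165.8.
Equity: weight = 47.8/165.8 = 0.2883; cost = 9.9%.
Bank debt: weight = 118/165.8 = 0.7117; after-tax cost = 6.4% × (1 − 33%) = 4.2880%.
WACC = 0.2883 × 9.9000% + 0.7117 × 4.2880% = 5.9059%.
Change in WACC = 5.9059% − 7.2226% = -1.3167 pp.

-1.32 pp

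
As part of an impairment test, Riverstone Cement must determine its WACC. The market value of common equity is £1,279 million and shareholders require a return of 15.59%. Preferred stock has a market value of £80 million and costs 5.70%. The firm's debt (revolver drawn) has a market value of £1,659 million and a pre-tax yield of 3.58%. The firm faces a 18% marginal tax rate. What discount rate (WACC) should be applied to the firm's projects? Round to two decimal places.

Total capital V = 1279 + 80 + 1659 = 3018.
Equity: weight = 1279/3018 = 0.4238; cost = 15.59%.
Preferred: weight = 80/3018 = 0.0265; cost = 5.7%.
Revolver drawn: weight = 1659/3018 = 0.5497; after-tax cost = 3.58% × (1 − 18%) = 2.9356%.
WACC = 0.4238 × 15.5900% + 0.0265 × 5.7000% + 0.5497 × 2.9356% = 8.3717%.

8.37%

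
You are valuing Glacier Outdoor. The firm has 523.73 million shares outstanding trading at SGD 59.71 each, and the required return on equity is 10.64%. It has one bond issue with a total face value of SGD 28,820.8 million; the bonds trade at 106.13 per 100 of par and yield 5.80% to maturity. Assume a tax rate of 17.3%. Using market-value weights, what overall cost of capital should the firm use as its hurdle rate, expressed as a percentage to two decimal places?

Market value of equity E = 59.71 × 523.73m = 31271.9183m. Market value of debt D = 28820.8m × 106.13/100 = 30587.51504m.
Total capital V = 31271.9183 + 30587.51504 = 61859.43334.
Equity: weight = 31271.9183/61859.43334 = 0.5055; cost = 10.64%.
Bonds outstanding: weight = 30587.51504/61859.43334 = 0.4945; after-tax cost = 5.8% × (1 − 17.3%) = 4.7966%.
WACC = 0.5055 × 10.6400% + 0.4945 × 4.7966% = 7.7506%.

7.75%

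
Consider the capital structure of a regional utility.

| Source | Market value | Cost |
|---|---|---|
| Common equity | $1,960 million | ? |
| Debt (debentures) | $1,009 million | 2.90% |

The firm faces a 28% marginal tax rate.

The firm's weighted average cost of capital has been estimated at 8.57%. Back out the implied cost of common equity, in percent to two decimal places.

11.91%

Total capital V = 1960 + 1009 = 2969.
Equity weight = 1960/2969 = 0.6602.
Debentures weight = 1009/2969 = 0.3398.
Debt contribution = 0.3398 × 2.9% × (1 − 28%) = 0.7096%.
Required equity contribution = 8.57% − 0.7096% = 7.8604%.
Re = 7.8604% / 0.6602 = 11.9069%.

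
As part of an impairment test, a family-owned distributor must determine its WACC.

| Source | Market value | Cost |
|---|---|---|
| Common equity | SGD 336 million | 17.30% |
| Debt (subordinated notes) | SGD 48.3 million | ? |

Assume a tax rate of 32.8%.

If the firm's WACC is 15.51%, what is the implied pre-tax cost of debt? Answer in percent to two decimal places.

4.55%

Total capital V = 336 + 48.3 = 384.3.
Equity weight = 336/384.3 = 0.8743.
Subordinated notes weight = 48.3/384.3 = 0.1257.
Equity contribution = 0.8743 × 17.3% = 15.1257%.
Remaining for debt = 15.51% − 15.1257% = 0.3843%.
Rd × (1 − 32.8%) × 0.1257 = 0.3843%  ⇒  Rd = 4.5503%.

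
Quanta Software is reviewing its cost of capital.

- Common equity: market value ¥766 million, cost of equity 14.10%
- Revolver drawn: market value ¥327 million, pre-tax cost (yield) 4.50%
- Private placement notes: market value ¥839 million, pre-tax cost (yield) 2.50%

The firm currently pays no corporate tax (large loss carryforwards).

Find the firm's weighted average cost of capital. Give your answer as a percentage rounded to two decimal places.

7.44%

Total capital V = 766 + 327 + 839 = 1932.
Equity: weight = 766/1932 = 0.3965; cost = 14.1%.
Revolver drawn: weight = 327/1932 = 0.1693; after-tax cost = 4.5% × (1 − 0%) = 4.5000%.
Private placement notes: weight = 839/1932 = 0.4343; after-tax cost = 2.5% × (1 − 0%) = 2.5000%.
WACC = 0.3965 × 14.1000% + 0.1693 × 4.5000% + 0.4343 × 2.5000% = 7.4377%.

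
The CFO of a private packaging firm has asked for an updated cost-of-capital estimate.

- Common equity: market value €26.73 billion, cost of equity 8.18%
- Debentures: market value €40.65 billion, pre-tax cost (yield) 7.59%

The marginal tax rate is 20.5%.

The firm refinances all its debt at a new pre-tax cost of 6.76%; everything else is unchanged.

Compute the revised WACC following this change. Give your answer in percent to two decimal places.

After the change:
Total capital V = 26.73 + 40.65 = 67.38.
Equity: weight = 26.73/67.38 = 0.3967; cost = 8.18%.
Debentures: weight = 40.65/67.38 = 0.6033; after-tax cost = 6.76% × (1 − 20.5%) = 5.3742%.
WACC = 0.3967 × 8.1800% + 0.6033 × 5.3742% = 6.4873%.

6.49%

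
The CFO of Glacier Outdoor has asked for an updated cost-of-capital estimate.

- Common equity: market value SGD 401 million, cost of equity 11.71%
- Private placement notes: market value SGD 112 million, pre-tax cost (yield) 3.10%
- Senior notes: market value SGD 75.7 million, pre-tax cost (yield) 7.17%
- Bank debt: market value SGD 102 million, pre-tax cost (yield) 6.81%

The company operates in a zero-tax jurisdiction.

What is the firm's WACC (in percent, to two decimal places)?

9.09%

Total capital V = 401 + 112 + 75.7 + 102 = 690.7.
Equity: weight = 401/690.7 = 0.5806; cost = 11.71%.
Private placement notes: weight = 112/690.7 = 0.1622; after-tax cost = 3.1% × (1 − 0%) = 3.1000%.
Senior notes: weight = 75.7/690.7 = 0.1096; after-tax cost = 7.17% × (1 − 0%) = 7.1700%.
Bank debt: weight = 102/690.7 = 0.1477; after-tax cost = 6.81% × (1 − 0%) = 6.8100%.
WACC = 0.5806 × 11.7100% + 0.1622 × 3.1000% + 0.1096 × 7.1700% + 0.1477 × 6.8100% = 9.0927%.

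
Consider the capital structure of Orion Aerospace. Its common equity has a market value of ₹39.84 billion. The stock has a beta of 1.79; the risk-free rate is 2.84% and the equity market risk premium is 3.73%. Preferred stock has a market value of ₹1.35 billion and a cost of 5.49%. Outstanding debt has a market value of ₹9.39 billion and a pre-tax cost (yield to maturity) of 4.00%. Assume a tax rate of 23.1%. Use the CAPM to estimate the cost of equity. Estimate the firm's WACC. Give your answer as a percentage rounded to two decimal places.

8.21%

Cost of equity via CAPM: Re = 2.84% + 1.79 × 3.73% = 9.5167%.
Total capital V = 39.84 + 1.35 + 9.39 = 50.58.
Equity: weight = 39.84/50.58 = 0.7877; cost = 9.5167%.
Preferred: weight = 1.35/50.58 = 0.0267; cost = 5.49%.
Debt: weight = 9.39/50.58 = 0.1856; after-tax cost = 4% × (1 − 23.1%) = 3.0760%.
WACC = 0.7877 × 9.5167% + 0.0267 × 5.4900% + 0.1856 × 3.0760% = 8.2135%.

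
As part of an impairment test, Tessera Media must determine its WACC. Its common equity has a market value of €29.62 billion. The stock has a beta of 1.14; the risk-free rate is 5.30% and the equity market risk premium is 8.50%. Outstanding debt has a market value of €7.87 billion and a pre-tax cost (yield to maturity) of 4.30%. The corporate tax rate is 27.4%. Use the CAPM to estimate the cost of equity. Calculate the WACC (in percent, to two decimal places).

Cost of equity via CAPM: Re = 5.3% + 1.14 × 8.5% = 14.9900%.
Total capital V = 29.62 + 7.87 = 37.49.
Equity: weight = 29.62/37.49 = 0.7901; cost = 14.99%.
Debt: weight = 7.87/37.49 = 0.2099; after-tax cost = 4.3% × (1 − 27.4%) = 3.1218%.
WACC = 0.7901 × 14.9900% + 0.2099 × 3.1218% = 12.4986%.

12.50%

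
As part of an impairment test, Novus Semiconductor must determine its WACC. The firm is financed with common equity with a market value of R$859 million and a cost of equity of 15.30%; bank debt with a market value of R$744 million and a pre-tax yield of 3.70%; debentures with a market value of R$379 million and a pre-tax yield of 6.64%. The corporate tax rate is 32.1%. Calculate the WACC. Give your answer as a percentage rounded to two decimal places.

8.44%

Total capital V = 859 + 744 + 379 = 1982.
Equity: weight = 859/1982 = 0.4334; cost = 15.3%.
Bank debt: weight = 744/1982 = 0.3754; after-tax cost = 3.7% × (1 − 32.1%) = 2.5123%.
Debentures: weight = 379/1982 = 0.1912; after-tax cost = 6.64% × (1 − 32.1%) = 4.5086%.
WACC = 0.4334 × 15.3000% + 0.3754 × 2.5123% + 0.1912 × 4.5086% = 8.4362%.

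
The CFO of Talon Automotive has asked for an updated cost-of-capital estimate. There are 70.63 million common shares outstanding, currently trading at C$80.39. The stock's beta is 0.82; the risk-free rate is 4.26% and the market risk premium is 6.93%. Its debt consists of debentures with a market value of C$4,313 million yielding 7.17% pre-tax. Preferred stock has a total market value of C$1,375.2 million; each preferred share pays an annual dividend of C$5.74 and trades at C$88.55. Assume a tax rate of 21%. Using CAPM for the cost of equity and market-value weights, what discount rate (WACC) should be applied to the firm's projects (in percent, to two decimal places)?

7.90%

Cost of equity via CAPM: Re = 4.26% + 0.82 × 6.93% = 9.9426%.
Cost of preferred: Rp = 5.74 / 88.55 = 6.4822%.
Market value of equity E = 80.39 × 70.63m = 5677.9457m.
Total capital V = 5677.9457 + 1375.2 + 4313 = 11366.1457.
Equity: weight = 5677.9457/11366.1457 = 0.4995; cost = 9.9426%.
Preferred: weight = 1375.2/11366.1457 = 0.1210; cost = 6.4822%.
Debentures: weight = 4313/11366.1457 = 0.3795; after-tax cost = 7.17% × (1 − 21%) = 5.6643%.
WACC = 0.4995 × 9.9426% + 0.1210 × 6.4822% + 0.3795 × 5.6643% = 7.9005%.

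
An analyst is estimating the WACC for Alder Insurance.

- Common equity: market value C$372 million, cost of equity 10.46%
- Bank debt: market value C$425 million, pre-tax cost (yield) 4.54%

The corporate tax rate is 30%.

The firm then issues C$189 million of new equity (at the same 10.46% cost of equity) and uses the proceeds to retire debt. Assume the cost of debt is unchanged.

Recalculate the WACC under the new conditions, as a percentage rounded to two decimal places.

8.30%

After the change:
Total capital V = 561 + 236 = 797.
Equity: weight = 561/797 = 0.7039; cost = 10.46%.
Bank debt: weight = 236/797 = 0.2961; after-tax cost = 4.54% × (1 − 30%) = 3.1780%.
WACC = 0.7039 × 10.4600% + 0.2961 × 3.1780% = 8.3037%.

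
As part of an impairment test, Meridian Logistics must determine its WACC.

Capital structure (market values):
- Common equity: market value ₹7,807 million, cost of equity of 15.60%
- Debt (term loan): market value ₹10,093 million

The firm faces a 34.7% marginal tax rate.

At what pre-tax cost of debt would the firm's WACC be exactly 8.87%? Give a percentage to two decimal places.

Total capital V = 7807 + 10093 = 17900.
Equity weight = 7807/17900 = 0.4361.
Term loan weight = 10093/17900 = 0.5639.
Equity contribution = 0.4361 × 15.6% = 6.8039%.
Remaining for debt = 8.87% − 6.8039% = 2.0661%.
Rd × (1 − 34.7%) × 0.5639 = 2.0661%  ⇒  Rd = 5.6115%.

5.61%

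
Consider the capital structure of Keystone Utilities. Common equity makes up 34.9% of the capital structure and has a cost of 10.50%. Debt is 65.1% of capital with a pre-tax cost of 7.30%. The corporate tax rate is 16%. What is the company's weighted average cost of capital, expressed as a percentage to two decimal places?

After-tax cost of debt = 7.3% × (1 − 16%) = 6.1320%.
WACC = 0.349 × 10.5000% + 0.651 × 6.1320% = 7.6564%.

7.66%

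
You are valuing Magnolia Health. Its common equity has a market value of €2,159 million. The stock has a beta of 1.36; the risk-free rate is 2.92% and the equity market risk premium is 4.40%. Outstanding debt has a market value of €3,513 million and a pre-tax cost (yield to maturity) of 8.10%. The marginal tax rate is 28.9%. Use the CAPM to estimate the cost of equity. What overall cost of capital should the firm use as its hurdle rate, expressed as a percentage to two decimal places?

Cost of equity via CAPM: Re = 2.92% + 1.36 × 4.4% = 8.9040%.
Total capital V = 2159 + 3513 = 5672.
Equity: weight = 2159/5672 = 0.3806; cost = 8.904%.
Debt: weight = 3513/5672 = 0.6194; after-tax cost = 8.1% × (1 − 28.9%) = 5.7591%.
WACC = 0.3806 × 8.9040% + 0.6194 × 5.7591% = 6.9562%.

6.96%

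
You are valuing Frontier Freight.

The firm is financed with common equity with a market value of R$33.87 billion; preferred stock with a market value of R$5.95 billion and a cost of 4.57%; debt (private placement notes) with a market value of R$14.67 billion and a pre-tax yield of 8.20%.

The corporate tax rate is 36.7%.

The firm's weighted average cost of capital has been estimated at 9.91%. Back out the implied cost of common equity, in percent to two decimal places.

Total capital V = 33.87 + 5.95 + 14.67 = 54.49.
Equity weight = 33.87/54.49 = 0.6216.
Preferred weight = 5.95/54.49 = 0.1092.
Private placement notes weight = 14.67/54.49 = 0.2692.
Debt contribution = 0.2692 × 8.2% × (1 − 36.7%) = 1.3974%.
Preferred contribution = 0.1092 × 4.57% = 0.4990%.
Required equity contribution = 9.91% − 1.8965% = 8.0135%.
Re = 8.0135% / 0.6216 = 12.8922%.

12.89%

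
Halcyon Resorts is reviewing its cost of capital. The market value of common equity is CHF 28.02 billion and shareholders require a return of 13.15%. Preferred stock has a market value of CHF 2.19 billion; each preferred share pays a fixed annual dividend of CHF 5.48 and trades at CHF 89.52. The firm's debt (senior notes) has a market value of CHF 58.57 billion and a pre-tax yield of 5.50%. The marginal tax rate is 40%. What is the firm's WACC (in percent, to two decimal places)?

Cost of preferred: Rp = 5.48 / 89.52 = 6.1215%.
Total capital V = 28.02 + 2.19 + 58.57 = 88.78.
Equity: weight = 28.02/88.78 = 0.3156; cost = 13.15%.
Preferred: weight = 2.19/88.78 = 0.0247; cost = 6.1215%.
Senior notes: weight = 58.57/88.78 = 0.6597; after-tax cost = 5.5% × (1 − 40%) = 3.3000%.
WACC = 0.3156 × 13.1500% + 0.0247 × 6.1215% + 0.6597 × 3.3000% = 6.4784%.

6.48%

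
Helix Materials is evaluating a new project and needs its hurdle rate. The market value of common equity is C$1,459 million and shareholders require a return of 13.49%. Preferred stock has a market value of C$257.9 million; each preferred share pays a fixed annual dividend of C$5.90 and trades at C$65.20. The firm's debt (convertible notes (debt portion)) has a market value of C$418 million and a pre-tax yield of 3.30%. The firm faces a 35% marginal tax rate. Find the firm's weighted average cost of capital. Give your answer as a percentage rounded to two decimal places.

10.73%

Cost of preferred: Rp = 5.9 / 65.2 = 9.0491%.
Total capital V = 1459 + 257.9 + 418 = 2134.9.
Equity: weight = 1459/2134.9 = 0.6834; cost = 13.49%.
Preferred: weight = 257.9/2134.9 = 0.1208; cost = 9.0491%.
Convertible notes (debt portion): weight = 418/2134.9 = 0.1958; after-tax cost = 3.3% × (1 − 35%) = 2.1450%.
WACC = 0.6834 × 13.4900% + 0.1208 × 9.0491% + 0.1958 × 2.1450% = 10.7323%.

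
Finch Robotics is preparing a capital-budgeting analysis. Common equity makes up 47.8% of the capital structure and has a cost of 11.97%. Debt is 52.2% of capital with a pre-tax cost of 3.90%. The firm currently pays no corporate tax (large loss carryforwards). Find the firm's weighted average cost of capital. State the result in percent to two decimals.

After-tax cost of debt = 3.9% × (1 − 0%) = 3.9000%.
WACC = 0.478 × 11.9700% + 0.522 × 3.9000% = 7.7575%.

7.76%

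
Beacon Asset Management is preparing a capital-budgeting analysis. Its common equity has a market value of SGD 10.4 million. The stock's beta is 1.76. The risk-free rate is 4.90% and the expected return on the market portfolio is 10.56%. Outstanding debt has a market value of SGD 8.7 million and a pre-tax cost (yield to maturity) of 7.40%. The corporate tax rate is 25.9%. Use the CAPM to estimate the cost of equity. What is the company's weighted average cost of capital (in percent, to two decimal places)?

10.59%

Market risk premium = 10.56% − 4.9% = 5.66%.
Cost of equity via CAPM: Re = 4.9% + 1.76 × 5.66% = 14.8616%.
Total capital V = 10.4 + 8.7 = 19.1.
Equity: weight = 10.4/19.1 = 0.5445; cost = 14.8616%.
Debt: weight = 8.7/19.1 = 0.4555; after-tax cost = 7.4% × (1 − 25.9%) = 5.4834%.
WACC = 0.5445 × 14.8616% + 0.4555 × 5.4834% = 10.5899%.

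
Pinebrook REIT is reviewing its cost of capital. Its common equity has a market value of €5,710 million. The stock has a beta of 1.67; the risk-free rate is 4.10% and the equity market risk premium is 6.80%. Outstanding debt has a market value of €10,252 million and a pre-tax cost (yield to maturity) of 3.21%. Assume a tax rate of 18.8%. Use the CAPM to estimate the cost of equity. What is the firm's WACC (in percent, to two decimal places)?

Cost of equity via CAPM: Re = 4.1% + 1.67 × 6.8% = 15.4560%.
Total capital V = 5710 + 10252 = 15962.
Equity: weight = 5710/15962 = 0.3577; cost = 15.456%.
Debt: weight = 10252/15962 = 0.6423; after-tax cost = 3.21% × (1 − 18.8%) = 2.6065%.
WACC = 0.3577 × 15.4560% + 0.6423 × 2.6065% = 7.2031%.

7.20%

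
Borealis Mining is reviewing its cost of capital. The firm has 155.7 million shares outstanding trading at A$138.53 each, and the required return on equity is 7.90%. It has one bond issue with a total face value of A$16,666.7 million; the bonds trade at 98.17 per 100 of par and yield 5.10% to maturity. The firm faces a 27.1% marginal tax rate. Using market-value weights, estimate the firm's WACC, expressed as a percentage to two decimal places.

Market value of equity E = 138.53 × 155.7m = 21569.121m. Market value of debt D = 16666.7m × 98.17/100 = 16361.69939m.
Total capital V = 21569.121 + 16361.69939 = 37930.82039.
Equity: weight = 21569.121/37930.82039 = 0.5686; cost = 7.9%.
Bonds outstanding: weight = 16361.69939/37930.82039 = 0.4314; after-tax cost = 5.1% × (1 − 27.1%) = 3.7179%.
WACC = 0.5686 × 7.9000% + 0.4314 × 3.7179% = 6.0960%.

6.10%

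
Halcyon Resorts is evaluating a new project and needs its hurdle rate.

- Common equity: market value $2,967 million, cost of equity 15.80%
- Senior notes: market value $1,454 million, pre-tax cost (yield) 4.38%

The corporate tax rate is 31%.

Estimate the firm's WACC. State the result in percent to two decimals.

11.60%

Total capital V = 2967 + 1454 = 4421.
Equity: weight = 2967/4421 = 0.6711; cost = 15.8%.
Senior notes: weight = 1454/4421 = 0.3289; after-tax cost = 4.38% × (1 − 31%) = 3.0222%.
WACC = 0.6711 × 15.8000% + 0.3289 × 3.0222% = 11.5976%.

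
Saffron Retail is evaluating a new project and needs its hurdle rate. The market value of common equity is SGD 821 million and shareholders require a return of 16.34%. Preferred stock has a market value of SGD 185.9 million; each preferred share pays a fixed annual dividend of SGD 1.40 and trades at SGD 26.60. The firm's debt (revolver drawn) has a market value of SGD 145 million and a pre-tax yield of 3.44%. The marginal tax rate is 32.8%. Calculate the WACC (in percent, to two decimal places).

Cost of preferred: Rp = 1.4 / 26.6 = 5.2632%.
Total capital V = 821 + 185.9 + 145 = 1151.9.
Equity: weight = 821/1151.9 = 0.7127; cost = 16.34%.
Preferred: weight = 185.9/1151.9 = 0.1614; cost = 5.2632%.
Revolver drawn: weight = 145/1151.9 = 0.1259; after-tax cost = 3.44% × (1 − 32.8%) = 2.3117%.
WACC = 0.7127 × 16.3400% + 0.1614 × 5.2632% + 0.1259 × 2.3117% = 12.7865%.

12.79%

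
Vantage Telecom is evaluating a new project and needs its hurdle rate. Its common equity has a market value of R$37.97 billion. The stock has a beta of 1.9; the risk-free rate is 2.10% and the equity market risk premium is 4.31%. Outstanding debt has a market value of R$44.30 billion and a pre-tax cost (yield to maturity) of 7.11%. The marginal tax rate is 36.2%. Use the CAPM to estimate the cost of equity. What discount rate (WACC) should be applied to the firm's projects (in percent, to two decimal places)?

Cost of equity via CAPM: Re = 2.1% + 1.9 × 4.31% = 10.2890%.
Total capital V = 37.97 + 44.3 = 82.27.
Equity: weight = 37.97/82.27 = 0.4615; cost = 10.289%.
Debt: weight = 44.3/82.27 = 0.5385; after-tax cost = 7.11% × (1 − 36.2%) = 4.5362%.
WACC = 0.4615 × 10.2890% + 0.5385 × 4.5362% = 7.1913%.

7.19%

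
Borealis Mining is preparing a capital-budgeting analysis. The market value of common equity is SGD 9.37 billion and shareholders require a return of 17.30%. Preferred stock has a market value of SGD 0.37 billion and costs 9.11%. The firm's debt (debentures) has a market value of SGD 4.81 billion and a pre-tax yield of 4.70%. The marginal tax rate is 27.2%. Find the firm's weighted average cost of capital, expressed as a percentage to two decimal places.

Total capital V = 9.37 + 0.37 + 4.81 = 14.55.
Equity: weight = 9.37/14.55 = 0.6440; cost = 17.3%.
Preferred: weight = 0.37/14.55 = 0.0254; cost = 9.11%.
Debentures: weight = 4.81/14.55 = 0.3306; after-tax cost = 4.7% × (1 − 27.2%) = 3.4216%.
WACC = 0.6440 × 17.3000% + 0.0254 × 9.1100% + 0.3306 × 3.4216% = 12.5038%.

12.50%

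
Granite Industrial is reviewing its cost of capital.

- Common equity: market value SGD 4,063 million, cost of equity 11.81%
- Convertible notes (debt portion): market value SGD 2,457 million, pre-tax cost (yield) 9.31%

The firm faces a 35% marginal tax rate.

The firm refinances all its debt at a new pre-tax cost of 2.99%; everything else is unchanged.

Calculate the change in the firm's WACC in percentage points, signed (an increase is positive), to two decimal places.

-1.55 pp

Current WACC:
Total capital V = 4063 + 2457 = 6520.
Equity: weight = 4063/6520 = 0.6232; cost = 11.81%.
Convertible notes (debt portion): weight = 2457/6520 = 0.3768; after-tax cost = 9.31% × (1 − 35%) = 6.0515%.
WACC = 0.6232 × 11.8100% + 0.3768 × 6.0515% = 9.6400%.
After the change:
Total capital V = 4063 + 2457 = 6520.
Equity: weight = 4063/6520 = 0.6232; cost = 11.81%.
Convertible notes (debt portion): weight = 2457/6520 = 0.3768; after-tax cost = 2.99% × (1 − 35%) = 1.9435%.
WACC = 0.6232 × 11.8100% + 0.3768 × 1.9435% = 8.0919%.
Change in WACC = 8.0919% − 9.6400% = -1.5481 pp.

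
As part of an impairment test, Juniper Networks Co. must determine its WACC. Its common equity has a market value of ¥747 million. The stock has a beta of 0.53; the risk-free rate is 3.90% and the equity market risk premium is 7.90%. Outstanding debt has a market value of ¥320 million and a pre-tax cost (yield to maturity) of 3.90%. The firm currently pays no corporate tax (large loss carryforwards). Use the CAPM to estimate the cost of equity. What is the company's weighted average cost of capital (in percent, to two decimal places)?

Cost of equity via CAPM: Re = 3.9% + 0.53 × 7.9% = 8.0870%.
Total capital V = 747 + 320 = 1067.
Equity: weight = 747/1067 = 0.7001; cost = 8.087%.
Debt: weight = 320/1067 = 0.2999; after-tax cost = 3.9% × (1 − 0%) = 3.9000%.
WACC = 0.7001 × 8.0870% + 0.2999 × 3.9000% = 6.8313%.

6.83%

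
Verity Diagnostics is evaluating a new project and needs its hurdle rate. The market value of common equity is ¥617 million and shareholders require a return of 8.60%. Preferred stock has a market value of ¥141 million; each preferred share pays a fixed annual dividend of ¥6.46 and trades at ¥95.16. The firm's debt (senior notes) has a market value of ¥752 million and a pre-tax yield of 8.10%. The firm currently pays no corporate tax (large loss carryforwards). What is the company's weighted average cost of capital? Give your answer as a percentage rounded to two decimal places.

8.18%

Cost of preferred: Rp = 6.46 / 95.16 = 6.7886%.
Total capital V = 617 + 141 + 752 = 1510.
Equity: weight = 617/1510 = 0.4086; cost = 8.6%.
Preferred: weight = 141/1510 = 0.0934; cost = 6.7886%.
Senior notes: weight = 752/1510 = 0.4980; after-tax cost = 8.1% × (1 − 0%) = 8.1000%.
WACC = 0.4086 × 8.6000% + 0.0934 × 6.7886% + 0.4980 × 8.1000% = 8.1818%.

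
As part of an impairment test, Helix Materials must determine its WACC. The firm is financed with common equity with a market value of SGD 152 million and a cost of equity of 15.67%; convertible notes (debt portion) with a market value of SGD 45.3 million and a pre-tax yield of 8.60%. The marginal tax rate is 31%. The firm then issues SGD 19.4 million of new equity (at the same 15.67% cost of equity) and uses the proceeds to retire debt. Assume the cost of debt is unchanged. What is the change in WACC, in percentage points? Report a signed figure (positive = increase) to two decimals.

+0.96 pp

Current WACC:
Total capital V = 152 + 45.3 = 197.3.
Equity: weight = 152/197.3 = 0.7704; cost = 15.67%.
Convertible notes (debt portion): weight = 45.3/197.3 = 0.2296; after-tax cost = 8.6% × (1 − 31%) = 5.9340%.
WACC = 0.7704 × 15.6700% + 0.2296 × 5.9340% = 13.4346%.
After the change:
Total capital V = 171.4 + 25.9 = 197.3.
Equity: weight = 171.4/197.3 = 0.8687; cost = 15.67%.
Convertible notes (debt portion): weight = 25.9/197.3 = 0.1313; after-tax cost = 8.6% × (1 − 31%) = 5.9340%.
WACC = 0.8687 × 15.6700% + 0.1313 × 5.9340% = 14.3919%.
Change in WACC = 14.3919% − 13.4346% = 0.9573 pp.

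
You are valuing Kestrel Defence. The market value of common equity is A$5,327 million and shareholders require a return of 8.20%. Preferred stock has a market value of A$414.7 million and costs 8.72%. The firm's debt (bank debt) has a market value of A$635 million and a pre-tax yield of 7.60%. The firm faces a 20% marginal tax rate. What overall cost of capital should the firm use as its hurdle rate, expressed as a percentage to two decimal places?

Total capital V = 5327 + 414.7 + 635 = 6376.7.
Equity: weight = 5327/6376.7 = 0.8354; cost = 8.2%.
Preferred: weight = 414.7/6376.7 = 0.0650; cost = 8.72%.
Bank debt: weight = 635/6376.7 = 0.0996; after-tax cost = 7.6% × (1 − 20%) = 6.0800%.
WACC = 0.8354 × 8.2000% + 0.0650 × 8.7200% + 0.0996 × 6.0800% = 8.0227%.

8.02%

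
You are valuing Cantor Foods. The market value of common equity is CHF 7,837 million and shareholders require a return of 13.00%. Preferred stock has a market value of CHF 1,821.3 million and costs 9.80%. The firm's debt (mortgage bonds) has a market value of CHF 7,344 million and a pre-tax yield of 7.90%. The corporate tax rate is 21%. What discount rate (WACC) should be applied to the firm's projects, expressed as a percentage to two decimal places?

Total capital V = 7837 + 1821.3 + 7344 = 17002.3.
Equity: weight = 7837/17002.3 = 0.4609; cost = 13%.
Preferred: weight = 1821.3/17002.3 = 0.1071; cost = 9.8%.
Mortgage bonds: weight = 7344/17002.3 = 0.4319; after-tax cost = 7.9% × (1 − 21%) = 6.2410%.
WACC = 0.4609 × 13.0000% + 0.1071 × 9.8000% + 0.4319 × 6.2410% = 9.7377%.

9.74%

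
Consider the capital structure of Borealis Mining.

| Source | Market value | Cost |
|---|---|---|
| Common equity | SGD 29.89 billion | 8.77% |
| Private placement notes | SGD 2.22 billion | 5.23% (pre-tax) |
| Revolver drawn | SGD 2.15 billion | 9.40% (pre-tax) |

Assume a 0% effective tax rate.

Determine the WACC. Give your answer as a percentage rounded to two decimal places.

8.58%

Total capital V = 29.89 + 2.22 + 2.15 = 34.26.
Equity: weight = 29.89/34.26 = 0.8724; cost = 8.77%.
Private placement notes: weight = 2.22/34.26 = 0.0648; after-tax cost = 5.23% × (1 − 0%) = 5.2300%.
Revolver drawn: weight = 2.15/34.26 = 0.0628; after-tax cost = 9.4% × (1 − 0%) = 9.4000%.
WACC = 0.8724 × 8.7700% + 0.0648 × 5.2300% + 0.0628 × 9.4000% = 8.5801%.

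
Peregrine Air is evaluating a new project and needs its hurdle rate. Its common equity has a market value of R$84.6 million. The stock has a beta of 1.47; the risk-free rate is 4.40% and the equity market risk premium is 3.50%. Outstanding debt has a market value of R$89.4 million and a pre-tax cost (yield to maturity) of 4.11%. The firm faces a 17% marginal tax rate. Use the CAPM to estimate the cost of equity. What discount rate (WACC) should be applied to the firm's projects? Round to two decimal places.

6.39%

Cost of equity via CAPM: Re = 4.4% + 1.47 × 3.5% = 9.5450%.
Total capital V = 84.6 + 89.4 = 174.
Equity: weight = 84.6/174 = 0.4862; cost = 9.545%.
Debt: weight = 89.4/174 = 0.5138; after-tax cost = 4.11% × (1 − 17%) = 3.4113%.
WACC = 0.4862 × 9.5450% + 0.5138 × 3.4113% = 6.3935%.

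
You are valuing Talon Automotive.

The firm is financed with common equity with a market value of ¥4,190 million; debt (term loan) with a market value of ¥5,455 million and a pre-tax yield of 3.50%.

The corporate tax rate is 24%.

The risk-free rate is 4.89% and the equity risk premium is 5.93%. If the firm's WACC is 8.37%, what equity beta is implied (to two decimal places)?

Total capital V = 4190 + 5455 = 9645.
Equity weight = 4190/9645 = 0.4344.
Term loan weight = 5455/9645 = 0.5656.
Debt contribution = 0.5656 × 3.5% × (1 − 24%) = 1.5044%.
Required equity contribution = 8.37% − 1.5044% = 6.8656%  ⇒  Re = 15.8039%.
CAPM: 15.8039% = 4.89% + β × 5.93%  ⇒  β = 1.8405.

1.84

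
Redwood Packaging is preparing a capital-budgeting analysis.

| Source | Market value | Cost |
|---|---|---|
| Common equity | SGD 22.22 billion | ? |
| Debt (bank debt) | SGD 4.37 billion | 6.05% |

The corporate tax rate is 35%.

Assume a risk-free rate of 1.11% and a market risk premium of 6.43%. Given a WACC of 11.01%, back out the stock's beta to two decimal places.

1.76

Total capital V = 22.22 + 4.37 = 26.59.
Equity weight = 22.22/26.59 = 0.8357.
Bank debt weight = 4.37/26.59 = 0.1643.
Debt contribution = 0.1643 × 6.05% × (1 − 35%) = 0.6463%.
Required equity contribution = 11.01% − 0.6463% = 10.3637%  ⇒  Re = 12.4019%.
CAPM: 12.4019% = 1.11% + β × 6.43%  ⇒  β = 1.7561.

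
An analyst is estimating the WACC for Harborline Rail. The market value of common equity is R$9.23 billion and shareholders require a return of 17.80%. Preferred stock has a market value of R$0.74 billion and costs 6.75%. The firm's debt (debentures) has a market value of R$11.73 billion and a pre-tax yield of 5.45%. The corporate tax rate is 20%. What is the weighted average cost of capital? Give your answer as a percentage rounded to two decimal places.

Total capital V = 9.23 + 0.74 + 11.73 = 21.7.
Equity: weight = 9.23/21.7 = 0.4253; cost = 17.8%.
Preferred: weight = 0.74/21.7 = 0.0341; cost = 6.75%.
Debentures: weight = 11.73/21.7 = 0.5406; after-tax cost = 5.45% × (1 − 20%) = 4.3600%.
WACC = 0.4253 × 17.8000% + 0.0341 × 6.7500% + 0.5406 × 4.3600% = 10.1581%.

10.16%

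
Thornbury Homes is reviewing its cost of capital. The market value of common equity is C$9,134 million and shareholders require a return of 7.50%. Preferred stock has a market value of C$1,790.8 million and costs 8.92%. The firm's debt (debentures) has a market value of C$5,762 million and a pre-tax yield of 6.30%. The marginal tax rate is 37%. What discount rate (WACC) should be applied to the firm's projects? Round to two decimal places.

Total capital V = 9134 + 1790.8 + 5762 = 16686.8.
Equity: weight = 9134/16686.8 = 0.5474; cost = 7.5%.
Preferred: weight = 1790.8/16686.8 = 0.1073; cost = 8.92%.
Debentures: weight = 5762/16686.8 = 0.3453; after-tax cost = 6.3% × (1 − 37%) = 3.9690%.
WACC = 0.5474 × 7.5000% + 0.1073 × 8.9200% + 0.3453 × 3.9690% = 6.4331%.

6.43%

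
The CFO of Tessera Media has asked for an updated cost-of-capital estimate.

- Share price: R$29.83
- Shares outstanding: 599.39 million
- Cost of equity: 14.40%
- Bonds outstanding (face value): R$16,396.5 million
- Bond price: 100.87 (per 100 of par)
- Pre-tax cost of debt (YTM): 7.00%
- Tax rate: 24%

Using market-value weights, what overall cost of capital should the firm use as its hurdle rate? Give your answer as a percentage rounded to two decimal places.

Market value of equity E = 29.83 × 599.39m = 17879.8037m. Market value of debt D = 16396.5m × 100.87/100 = 16539.14955m.
Total capital V = 17879.8037 + 16539.14955 = 34418.95325.
Equity: weight = 17879.8037/34418.95325 = 0.5195; cost = 14.4%.
Bonds outstanding: weight = 16539.14955/34418.95325 = 0.4805; after-tax cost = 7% × (1 − 24%) = 5.3200%.
WACC = 0.5195 × 14.4000% + 0.4805 × 5.3200% = 10.0368%.

10.04%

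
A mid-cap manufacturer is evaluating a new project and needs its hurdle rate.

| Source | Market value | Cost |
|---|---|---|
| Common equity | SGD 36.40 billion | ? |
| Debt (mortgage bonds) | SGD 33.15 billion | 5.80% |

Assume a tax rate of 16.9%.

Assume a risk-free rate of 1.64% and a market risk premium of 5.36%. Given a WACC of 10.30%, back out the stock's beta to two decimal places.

2.55

Total capital V = 36.4 + 33.15 = 69.55.
Equity weight = 36.4/69.55 = 0.5234.
Mortgage bonds weight = 33.15/69.55 = 0.4766.
Debt contribution = 0.4766 × 5.8% × (1 − 16.9%) = 2.2973%.
Required equity contribution = 10.3% − 2.2973% = 8.0027%  ⇒  Re = 15.2909%.
CAPM: 15.2909% = 1.64% + β × 5.36%  ⇒  β = 2.5468.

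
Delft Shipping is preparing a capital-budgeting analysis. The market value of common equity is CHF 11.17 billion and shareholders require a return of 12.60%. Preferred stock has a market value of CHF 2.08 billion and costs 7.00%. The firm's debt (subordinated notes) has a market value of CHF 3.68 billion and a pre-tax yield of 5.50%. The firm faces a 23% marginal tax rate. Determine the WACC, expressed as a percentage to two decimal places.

Total capital V = 11.17 + 2.08 + 3.68 = 16.93.
Equity: weight = 11.17/16.93 = 0.6598; cost = 12.6%.
Preferred: weight = 2.08/16.93 = 0.1229; cost = 7%.
Subordinated notes: weight = 3.68/16.93 = 0.2174; after-tax cost = 5.5% × (1 − 23%) = 4.2350%.
WACC = 0.6598 × 12.6000% + 0.1229 × 7.0000% + 0.2174 × 4.2350% = 10.0937%.

10.09%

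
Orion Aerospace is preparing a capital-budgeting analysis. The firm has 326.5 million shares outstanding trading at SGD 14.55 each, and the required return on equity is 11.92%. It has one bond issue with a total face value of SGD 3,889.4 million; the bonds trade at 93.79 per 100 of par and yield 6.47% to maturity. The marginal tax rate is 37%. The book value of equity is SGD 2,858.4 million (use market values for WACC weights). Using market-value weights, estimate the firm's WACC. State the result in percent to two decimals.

Market value of equity E = 14.55 × 326.5m = 4750.575m. Market value of debt D = 3889.4m × 93.79/100 = 3647.86826m.
Total capital V = 4750.575 + 3647.86826 = 8398.44326.
Equity: weight = 4750.575/8398.44326 = 0.5656; cost = 11.92%.
Bonds outstanding: weight = 3647.86826/8398.44326 = 0.4344; after-tax cost = 6.47% × (1 − 37%) = 4.0761%.
WACC = 0.5656 × 11.9200% + 0.4344 × 4.0761% = 8.5130%.

8.51%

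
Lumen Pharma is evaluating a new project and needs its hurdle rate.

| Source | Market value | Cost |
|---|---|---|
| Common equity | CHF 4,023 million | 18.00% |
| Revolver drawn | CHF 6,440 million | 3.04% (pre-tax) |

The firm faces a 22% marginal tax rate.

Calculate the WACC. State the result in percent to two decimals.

Total capital V = 4023 + 6440 = 10463.
Equity: weight = 4023/10463 = 0.3845; cost = 18%.
Revolver drawn: weight = 6440/10463 = 0.6155; after-tax cost = 3.04% × (1 − 22%) = 2.3712%.
WACC = 0.3845 × 18.0000% + 0.6155 × 2.3712% = 8.3804%.

8.38%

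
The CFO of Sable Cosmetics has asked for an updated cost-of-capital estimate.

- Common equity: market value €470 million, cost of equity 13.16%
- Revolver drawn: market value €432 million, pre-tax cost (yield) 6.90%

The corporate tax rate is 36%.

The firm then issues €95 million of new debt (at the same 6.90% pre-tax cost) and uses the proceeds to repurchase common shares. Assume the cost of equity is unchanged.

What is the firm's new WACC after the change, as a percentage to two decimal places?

8.05%

After the change:
Total capital V = 375 + 527 = 902.
Equity: weight = 375/902 = 0.4157; cost = 13.16%.
Revolver drawn: weight = 527/902 = 0.5843; after-tax cost = 6.9% × (1 − 36%) = 4.4160%.
WACC = 0.4157 × 13.1600% + 0.5843 × 4.4160% = 8.0513%.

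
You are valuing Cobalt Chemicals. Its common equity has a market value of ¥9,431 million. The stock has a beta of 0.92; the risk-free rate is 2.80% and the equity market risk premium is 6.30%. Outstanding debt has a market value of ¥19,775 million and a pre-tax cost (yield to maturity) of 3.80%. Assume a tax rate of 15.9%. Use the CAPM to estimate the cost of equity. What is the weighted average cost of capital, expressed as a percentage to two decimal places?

Cost of equity via CAPM: Re = 2.8% + 0.92 × 6.3% = 8.5960%.
Total capital V = 9431 + 19775 = 29206.
Equity: weight = 9431/29206 = 0.3229; cost = 8.596%.
Debt: weight = 19775/29206 = 0.6771; after-tax cost = 3.8% × (1 − 15.9%) = 3.1958%.
WACC = 0.3229 × 8.5960% + 0.6771 × 3.1958% = 4.9396%.

4.94%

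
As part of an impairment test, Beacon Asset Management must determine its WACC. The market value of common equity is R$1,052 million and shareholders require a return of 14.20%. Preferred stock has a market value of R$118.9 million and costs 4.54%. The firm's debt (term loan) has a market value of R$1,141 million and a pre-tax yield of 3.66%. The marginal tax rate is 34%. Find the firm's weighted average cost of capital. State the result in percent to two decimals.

7.89%

Total capital V = 1052 + 118.9 + 1141 = 2311.9.
Equity: weight = 1052/2311.9 = 0.4550; cost = 14.2%.
Preferred: weight = 118.9/2311.9 = 0.0514; cost = 4.54%.
Term loan: weight = 1141/2311.9 = 0.4935; after-tax cost = 3.66% × (1 − 34%) = 2.4156%.
WACC = 0.4550 × 14.2000% + 0.0514 × 4.5400% + 0.4935 × 2.4156% = 7.8872%.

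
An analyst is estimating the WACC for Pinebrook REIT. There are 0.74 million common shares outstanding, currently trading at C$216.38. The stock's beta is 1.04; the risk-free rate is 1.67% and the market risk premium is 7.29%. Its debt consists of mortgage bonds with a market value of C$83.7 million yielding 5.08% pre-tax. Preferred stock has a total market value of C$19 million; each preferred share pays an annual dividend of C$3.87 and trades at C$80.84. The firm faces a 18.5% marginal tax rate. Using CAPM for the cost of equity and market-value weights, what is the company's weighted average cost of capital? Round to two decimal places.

7.30%

Cost of equity via CAPM: Re = 1.67% + 1.04 × 7.29% = 9.2516%.
Cost of preferred: Rp = 3.87 / 80.84 = 4.7872%.
Market value of equity E = 216.38 × 0.74m = 160.1212m.
Total capital V = 160.1212 + 19 + 83.7 = 262.8212.
Equity: weight = 160.1212/262.8212 = 0.6092; cost = 9.2516%.
Preferred: weight = 19/262.8212 = 0.0723; cost = 4.7872%.
Mortgage bonds: weight = 83.7/262.8212 = 0.3185; after-tax cost = 5.08% × (1 − 18.5%) = 4.1402%.
WACC = 0.6092 × 9.2516% + 0.0723 × 4.7872% + 0.3185 × 4.1402% = 7.3010%.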